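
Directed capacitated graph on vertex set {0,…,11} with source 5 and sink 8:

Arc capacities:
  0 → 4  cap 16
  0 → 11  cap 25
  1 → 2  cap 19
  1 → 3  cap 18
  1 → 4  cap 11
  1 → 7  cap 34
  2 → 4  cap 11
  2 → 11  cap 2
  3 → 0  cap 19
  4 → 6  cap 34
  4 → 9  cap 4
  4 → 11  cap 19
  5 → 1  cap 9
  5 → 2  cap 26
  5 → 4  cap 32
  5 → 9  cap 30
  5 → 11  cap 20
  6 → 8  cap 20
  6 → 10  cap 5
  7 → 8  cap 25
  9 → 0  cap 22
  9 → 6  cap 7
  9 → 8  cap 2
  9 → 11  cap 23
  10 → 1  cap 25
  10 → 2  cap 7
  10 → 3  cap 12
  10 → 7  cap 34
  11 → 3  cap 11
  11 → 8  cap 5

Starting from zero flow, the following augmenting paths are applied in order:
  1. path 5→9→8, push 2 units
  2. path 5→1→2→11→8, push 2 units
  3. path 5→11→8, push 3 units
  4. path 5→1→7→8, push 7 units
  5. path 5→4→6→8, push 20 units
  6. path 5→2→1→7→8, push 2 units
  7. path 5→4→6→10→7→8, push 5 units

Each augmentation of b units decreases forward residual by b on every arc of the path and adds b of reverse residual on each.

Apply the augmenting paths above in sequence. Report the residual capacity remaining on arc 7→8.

Residual capacity of (7,8): 11

after path 1 (5→9→8, push 2): res(7,8)=25
after path 2 (5→1→2→11→8, push 2): res(7,8)=25
after path 3 (5→11→8, push 3): res(7,8)=25
after path 4 (5→1→7→8, push 7): res(7,8)=18
after path 5 (5→4→6→8, push 20): res(7,8)=18
after path 6 (5→2→1→7→8, push 2): res(7,8)=16
after path 7 (5→4→6→10→7→8, push 5): res(7,8)=11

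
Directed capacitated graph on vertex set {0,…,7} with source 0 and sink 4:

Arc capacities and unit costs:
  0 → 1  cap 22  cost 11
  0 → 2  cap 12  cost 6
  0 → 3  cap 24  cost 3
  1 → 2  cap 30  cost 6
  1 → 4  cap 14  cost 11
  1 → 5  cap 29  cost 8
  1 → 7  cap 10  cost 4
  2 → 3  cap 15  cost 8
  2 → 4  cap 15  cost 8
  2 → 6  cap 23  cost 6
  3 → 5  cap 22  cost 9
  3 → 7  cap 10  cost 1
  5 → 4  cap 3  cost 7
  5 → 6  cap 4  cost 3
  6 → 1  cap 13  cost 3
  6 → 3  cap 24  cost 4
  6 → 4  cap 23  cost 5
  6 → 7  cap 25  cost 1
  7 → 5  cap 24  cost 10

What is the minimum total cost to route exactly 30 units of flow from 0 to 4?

shortest-cost path #1: 0→2→4 push 12 @ unit cost 14 (adds 168)
shortest-cost path #2: 0→3→5→4 push 3 @ unit cost 19 (adds 57)
shortest-cost path #3: 0→3→5→6→4 push 4 @ unit cost 20 (adds 80)
shortest-cost path #4: 0→1→4 push 11 @ unit cost 22 (adds 242)
total cost = 547

Minimum cost for 30 units: 547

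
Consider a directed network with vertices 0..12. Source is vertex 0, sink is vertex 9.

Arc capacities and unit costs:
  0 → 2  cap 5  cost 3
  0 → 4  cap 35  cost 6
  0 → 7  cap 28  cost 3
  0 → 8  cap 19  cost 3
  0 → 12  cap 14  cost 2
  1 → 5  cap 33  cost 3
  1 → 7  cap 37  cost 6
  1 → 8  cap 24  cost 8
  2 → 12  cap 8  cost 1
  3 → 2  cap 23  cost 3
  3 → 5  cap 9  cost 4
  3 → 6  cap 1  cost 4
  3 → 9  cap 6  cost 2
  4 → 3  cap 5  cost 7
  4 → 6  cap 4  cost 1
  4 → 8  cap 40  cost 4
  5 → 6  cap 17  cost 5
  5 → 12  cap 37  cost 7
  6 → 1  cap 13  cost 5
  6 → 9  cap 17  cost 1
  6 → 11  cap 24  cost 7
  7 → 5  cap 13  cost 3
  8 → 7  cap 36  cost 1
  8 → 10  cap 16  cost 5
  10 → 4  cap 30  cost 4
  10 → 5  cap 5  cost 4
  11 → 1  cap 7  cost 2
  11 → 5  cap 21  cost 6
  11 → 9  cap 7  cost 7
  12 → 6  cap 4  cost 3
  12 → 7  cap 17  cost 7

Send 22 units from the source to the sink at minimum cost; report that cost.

shortest-cost path #1: 0→12→6→9 push 4 @ unit cost 6 (adds 24)
shortest-cost path #2: 0→4→6→9 push 4 @ unit cost 8 (adds 32)
shortest-cost path #3: 0→7→5→6→9 push 9 @ unit cost 12 (adds 108)
shortest-cost path #4: 0→4→3→9 push 5 @ unit cost 15 (adds 75)
total cost = 239

Minimum cost for 22 units: 239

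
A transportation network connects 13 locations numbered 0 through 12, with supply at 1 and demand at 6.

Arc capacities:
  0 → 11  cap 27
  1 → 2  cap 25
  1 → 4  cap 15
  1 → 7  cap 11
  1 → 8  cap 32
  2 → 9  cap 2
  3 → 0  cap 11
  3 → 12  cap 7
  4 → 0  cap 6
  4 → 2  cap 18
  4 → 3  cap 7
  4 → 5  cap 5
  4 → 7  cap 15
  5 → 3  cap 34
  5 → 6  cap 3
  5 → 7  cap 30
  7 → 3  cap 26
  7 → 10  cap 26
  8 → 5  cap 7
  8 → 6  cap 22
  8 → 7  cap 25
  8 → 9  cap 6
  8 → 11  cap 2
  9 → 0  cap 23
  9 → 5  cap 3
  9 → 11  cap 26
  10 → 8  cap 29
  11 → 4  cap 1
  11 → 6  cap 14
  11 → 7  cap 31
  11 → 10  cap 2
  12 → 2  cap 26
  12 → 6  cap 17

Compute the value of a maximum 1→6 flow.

Maximum flow value: 46

augment #1: 1→8→6 bottleneck 22, total now 22
augment #2: 1→4→5→6 bottleneck 3, total now 25
augment #3: 1→8→11→6 bottleneck 2, total now 27
augment #4: 1→2→9→11→6 bottleneck 2, total now 29
augment #5: 1→4→0→11→6 bottleneck 6, total now 35
augment #6: 1→4→3→12→6 bottleneck 6, total now 41
augment #7: 1→7→3→12→6 bottleneck 1, total now 42
augment #8: 1→8→9→11→6 bottleneck 4, total now 46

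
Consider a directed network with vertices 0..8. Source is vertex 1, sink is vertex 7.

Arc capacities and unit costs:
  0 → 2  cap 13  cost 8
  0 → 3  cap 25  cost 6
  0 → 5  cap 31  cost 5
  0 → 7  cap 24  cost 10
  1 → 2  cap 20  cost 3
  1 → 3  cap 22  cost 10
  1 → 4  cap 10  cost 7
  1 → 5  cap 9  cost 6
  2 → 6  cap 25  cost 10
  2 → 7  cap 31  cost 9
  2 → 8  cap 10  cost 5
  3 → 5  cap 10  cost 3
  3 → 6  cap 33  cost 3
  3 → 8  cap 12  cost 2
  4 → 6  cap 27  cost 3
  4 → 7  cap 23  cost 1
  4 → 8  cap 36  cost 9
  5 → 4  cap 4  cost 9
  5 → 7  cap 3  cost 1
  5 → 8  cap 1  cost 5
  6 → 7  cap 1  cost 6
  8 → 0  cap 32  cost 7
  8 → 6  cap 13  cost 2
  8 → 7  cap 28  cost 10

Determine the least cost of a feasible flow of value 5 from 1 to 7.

shortest-cost path #1: 1→5→7 push 3 @ unit cost 7 (adds 21)
shortest-cost path #2: 1→4→7 push 2 @ unit cost 8 (adds 16)
total cost = 37

Minimum cost for 5 units: 37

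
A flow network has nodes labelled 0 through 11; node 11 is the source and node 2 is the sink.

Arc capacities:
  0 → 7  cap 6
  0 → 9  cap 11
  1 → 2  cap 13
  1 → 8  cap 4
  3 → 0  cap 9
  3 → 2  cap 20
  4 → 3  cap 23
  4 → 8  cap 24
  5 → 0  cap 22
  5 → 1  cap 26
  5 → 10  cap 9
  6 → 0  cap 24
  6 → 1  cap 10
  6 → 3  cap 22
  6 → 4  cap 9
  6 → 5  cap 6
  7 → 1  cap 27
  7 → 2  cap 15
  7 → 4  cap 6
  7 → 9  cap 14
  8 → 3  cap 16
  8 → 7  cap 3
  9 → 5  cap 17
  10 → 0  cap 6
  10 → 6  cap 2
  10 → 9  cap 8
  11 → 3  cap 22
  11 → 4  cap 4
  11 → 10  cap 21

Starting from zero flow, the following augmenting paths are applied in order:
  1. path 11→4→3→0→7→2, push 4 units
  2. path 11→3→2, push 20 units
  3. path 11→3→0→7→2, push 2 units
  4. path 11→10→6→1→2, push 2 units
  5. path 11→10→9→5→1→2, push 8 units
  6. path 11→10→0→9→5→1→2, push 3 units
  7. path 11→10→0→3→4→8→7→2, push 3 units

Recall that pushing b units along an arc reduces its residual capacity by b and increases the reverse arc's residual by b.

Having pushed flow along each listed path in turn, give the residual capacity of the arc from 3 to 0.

after path 1 (11→4→3→0→7→2, push 4): res(3,0)=5
after path 2 (11→3→2, push 20): res(3,0)=5
after path 3 (11→3→0→7→2, push 2): res(3,0)=3
after path 4 (11→10→6→1→2, push 2): res(3,0)=3
after path 5 (11→10→9→5→1→2, push 8): res(3,0)=3
after path 6 (11→10→0→9→5→1→2, push 3): res(3,0)=3
after path 7 (11→10→0→3→4→8→7→2, push 3): res(3,0)=6

Residual capacity of (3,0): 6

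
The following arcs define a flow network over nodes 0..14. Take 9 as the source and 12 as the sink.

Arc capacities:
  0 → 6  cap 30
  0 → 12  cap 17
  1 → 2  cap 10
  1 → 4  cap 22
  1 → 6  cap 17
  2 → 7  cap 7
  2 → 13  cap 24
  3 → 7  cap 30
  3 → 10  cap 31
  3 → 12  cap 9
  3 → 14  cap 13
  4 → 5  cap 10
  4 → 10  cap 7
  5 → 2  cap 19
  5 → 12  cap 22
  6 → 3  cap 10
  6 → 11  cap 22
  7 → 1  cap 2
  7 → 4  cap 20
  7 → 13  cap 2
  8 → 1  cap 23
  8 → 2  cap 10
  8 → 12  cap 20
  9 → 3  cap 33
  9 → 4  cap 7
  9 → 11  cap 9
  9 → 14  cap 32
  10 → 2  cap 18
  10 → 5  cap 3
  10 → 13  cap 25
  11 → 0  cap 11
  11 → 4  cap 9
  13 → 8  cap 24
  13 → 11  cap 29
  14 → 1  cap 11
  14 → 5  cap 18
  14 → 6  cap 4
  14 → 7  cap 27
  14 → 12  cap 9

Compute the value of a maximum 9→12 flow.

augment #1: 9→3→12 bottleneck 9, total now 9
augment #2: 9→14→12 bottleneck 9, total now 18
augment #3: 9→4→5→12 bottleneck 7, total now 25
augment #4: 9→11→0→12 bottleneck 9, total now 34
augment #5: 9→14→5→12 bottleneck 15, total now 49
augment #6: 9→3→7→13→8→12 bottleneck 2, total now 51
augment #7: 9→3→10→13→8→12 bottleneck 18, total now 69
augment #8: 9→14→6→11→0→12 bottleneck 2, total now 71

Maximum flow value: 71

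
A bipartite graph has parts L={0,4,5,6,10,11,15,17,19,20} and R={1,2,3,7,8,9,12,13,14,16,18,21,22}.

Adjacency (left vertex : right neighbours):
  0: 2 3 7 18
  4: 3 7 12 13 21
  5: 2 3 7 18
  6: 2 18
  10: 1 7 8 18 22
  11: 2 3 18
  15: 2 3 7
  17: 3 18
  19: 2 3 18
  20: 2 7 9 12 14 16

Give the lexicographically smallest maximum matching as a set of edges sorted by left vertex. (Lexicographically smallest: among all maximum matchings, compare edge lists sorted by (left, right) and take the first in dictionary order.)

Lex-smallest maximum matching: {(0,2), (4,12), (5,3), (6,18), (10,1), (15,7), (20,9)}

|M| = 7 (so the lex-smallest maximum matching has 7 edges)
process left vertices in ascending order; for each, take the smallest-labelled available neighbour that still permits 7 edges overall, or leave it unmatched if none does
lex-smallest matching: {0-2, 4-12, 5-3, 6-18, 10-1, 15-7, 20-9}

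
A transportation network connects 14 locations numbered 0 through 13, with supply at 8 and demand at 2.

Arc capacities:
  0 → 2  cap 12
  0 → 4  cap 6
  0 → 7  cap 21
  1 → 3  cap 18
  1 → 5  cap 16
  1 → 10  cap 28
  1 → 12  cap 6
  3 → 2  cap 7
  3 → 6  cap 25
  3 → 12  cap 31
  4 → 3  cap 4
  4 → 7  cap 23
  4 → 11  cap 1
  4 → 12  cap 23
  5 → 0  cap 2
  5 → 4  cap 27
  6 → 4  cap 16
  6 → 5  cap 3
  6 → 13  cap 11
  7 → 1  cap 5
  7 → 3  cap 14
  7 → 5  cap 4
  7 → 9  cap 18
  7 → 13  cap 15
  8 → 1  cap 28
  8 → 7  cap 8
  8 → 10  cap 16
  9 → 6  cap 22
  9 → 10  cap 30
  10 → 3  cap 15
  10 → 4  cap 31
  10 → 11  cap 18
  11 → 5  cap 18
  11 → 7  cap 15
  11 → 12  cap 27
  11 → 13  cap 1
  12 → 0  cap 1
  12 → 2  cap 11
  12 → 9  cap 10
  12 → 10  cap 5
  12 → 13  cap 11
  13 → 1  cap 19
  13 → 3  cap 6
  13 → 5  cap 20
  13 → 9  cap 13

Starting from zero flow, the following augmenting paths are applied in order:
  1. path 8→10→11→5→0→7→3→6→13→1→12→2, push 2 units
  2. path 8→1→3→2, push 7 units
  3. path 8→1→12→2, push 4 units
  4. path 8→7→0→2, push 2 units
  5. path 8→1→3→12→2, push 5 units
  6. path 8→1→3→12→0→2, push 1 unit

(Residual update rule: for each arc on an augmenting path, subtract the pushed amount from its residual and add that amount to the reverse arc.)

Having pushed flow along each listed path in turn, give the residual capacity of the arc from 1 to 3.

Residual capacity of (1,3): 5

after path 1 (8→10→11→5→0→7→3→6→13→1→12→2, push 2): res(1,3)=18
after path 2 (8→1→3→2, push 7): res(1,3)=11
after path 3 (8→1→12→2, push 4): res(1,3)=11
after path 4 (8→7→0→2, push 2): res(1,3)=11
after path 5 (8→1→3→12→2, push 5): res(1,3)=6
after path 6 (8→1→3→12→0→2, push 1): res(1,3)=5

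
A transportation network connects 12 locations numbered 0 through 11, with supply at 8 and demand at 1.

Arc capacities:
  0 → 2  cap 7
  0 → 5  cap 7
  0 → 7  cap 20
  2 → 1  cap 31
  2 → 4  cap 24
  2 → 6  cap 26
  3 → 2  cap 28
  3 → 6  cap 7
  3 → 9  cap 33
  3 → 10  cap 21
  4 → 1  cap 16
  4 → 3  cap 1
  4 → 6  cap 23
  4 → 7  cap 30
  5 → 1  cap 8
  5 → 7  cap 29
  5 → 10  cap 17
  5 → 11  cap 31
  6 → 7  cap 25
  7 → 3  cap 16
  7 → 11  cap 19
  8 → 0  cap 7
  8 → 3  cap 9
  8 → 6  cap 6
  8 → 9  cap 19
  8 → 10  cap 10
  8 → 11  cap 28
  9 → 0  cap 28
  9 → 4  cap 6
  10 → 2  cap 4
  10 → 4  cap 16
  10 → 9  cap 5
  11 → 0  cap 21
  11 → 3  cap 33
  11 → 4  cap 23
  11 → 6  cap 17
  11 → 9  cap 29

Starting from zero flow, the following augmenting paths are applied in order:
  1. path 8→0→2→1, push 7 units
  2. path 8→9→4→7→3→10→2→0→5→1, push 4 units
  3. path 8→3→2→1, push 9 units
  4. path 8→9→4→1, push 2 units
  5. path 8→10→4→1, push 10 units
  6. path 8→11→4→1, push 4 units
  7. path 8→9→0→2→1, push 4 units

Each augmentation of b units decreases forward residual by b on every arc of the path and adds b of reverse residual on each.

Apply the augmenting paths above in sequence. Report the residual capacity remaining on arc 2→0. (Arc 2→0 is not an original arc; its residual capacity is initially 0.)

after path 1 (8→0→2→1, push 7): res(2,0)=7
after path 2 (8→9→4→7→3→10→2→0→5→1, push 4): res(2,0)=3
after path 3 (8→3→2→1, push 9): res(2,0)=3
after path 4 (8→9→4→1, push 2): res(2,0)=3
after path 5 (8→10→4→1, push 10): res(2,0)=3
after path 6 (8→11→4→1, push 4): res(2,0)=3
after path 7 (8→9→0→2→1, push 4): res(2,0)=7

Residual capacity of (2,0): 7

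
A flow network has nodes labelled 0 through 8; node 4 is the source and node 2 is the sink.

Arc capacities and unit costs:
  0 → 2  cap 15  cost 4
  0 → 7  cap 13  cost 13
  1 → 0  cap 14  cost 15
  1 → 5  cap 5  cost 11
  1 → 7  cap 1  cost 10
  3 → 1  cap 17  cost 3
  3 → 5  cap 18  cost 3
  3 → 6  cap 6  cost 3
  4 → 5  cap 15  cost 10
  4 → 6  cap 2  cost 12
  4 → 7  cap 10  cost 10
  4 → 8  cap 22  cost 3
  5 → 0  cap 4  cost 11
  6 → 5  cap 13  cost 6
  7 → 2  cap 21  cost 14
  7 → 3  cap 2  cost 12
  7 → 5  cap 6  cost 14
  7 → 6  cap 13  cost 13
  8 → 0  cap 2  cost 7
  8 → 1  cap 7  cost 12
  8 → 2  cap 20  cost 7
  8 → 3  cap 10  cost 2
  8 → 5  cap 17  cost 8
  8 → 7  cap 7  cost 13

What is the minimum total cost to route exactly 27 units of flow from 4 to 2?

Minimum cost for 27 units: 348

shortest-cost path #1: 4→8→2 push 20 @ unit cost 10 (adds 200)
shortest-cost path #2: 4→8→0→2 push 2 @ unit cost 14 (adds 28)
shortest-cost path #3: 4→7→2 push 5 @ unit cost 24 (adds 120)
total cost = 348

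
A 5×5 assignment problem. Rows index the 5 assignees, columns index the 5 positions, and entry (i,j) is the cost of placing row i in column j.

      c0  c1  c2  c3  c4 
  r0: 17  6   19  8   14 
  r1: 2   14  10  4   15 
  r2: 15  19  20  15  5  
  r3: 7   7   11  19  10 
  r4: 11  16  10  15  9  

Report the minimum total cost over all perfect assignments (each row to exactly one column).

one of 2 optimal assignments: row0→col1 (cost 6), row1→col3 (cost 4), row2→col4 (cost 5), row3→col0 (cost 7), row4→col2 (cost 10)
total = 6 + 4 + 5 + 7 + 10 = 32

Minimum assignment cost: 32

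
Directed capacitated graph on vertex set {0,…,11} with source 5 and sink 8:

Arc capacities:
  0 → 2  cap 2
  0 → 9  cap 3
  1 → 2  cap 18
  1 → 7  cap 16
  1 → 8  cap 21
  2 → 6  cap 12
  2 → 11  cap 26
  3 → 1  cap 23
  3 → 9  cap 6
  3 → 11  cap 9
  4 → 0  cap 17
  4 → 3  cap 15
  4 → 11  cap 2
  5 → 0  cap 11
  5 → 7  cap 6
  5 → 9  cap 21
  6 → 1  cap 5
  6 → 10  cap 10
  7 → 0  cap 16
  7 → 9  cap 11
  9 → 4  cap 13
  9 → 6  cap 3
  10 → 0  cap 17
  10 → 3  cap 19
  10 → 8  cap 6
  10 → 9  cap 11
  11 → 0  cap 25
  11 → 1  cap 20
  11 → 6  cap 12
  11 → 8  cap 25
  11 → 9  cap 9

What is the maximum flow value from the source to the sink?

augment #1: 5→0→2→11→8 bottleneck 2, total now 2
augment #2: 5→9→4→11→8 bottleneck 2, total now 4
augment #3: 5→9→6→1→8 bottleneck 3, total now 7
augment #4: 5→9→4→3→1→8 bottleneck 11, total now 18

Maximum flow value: 18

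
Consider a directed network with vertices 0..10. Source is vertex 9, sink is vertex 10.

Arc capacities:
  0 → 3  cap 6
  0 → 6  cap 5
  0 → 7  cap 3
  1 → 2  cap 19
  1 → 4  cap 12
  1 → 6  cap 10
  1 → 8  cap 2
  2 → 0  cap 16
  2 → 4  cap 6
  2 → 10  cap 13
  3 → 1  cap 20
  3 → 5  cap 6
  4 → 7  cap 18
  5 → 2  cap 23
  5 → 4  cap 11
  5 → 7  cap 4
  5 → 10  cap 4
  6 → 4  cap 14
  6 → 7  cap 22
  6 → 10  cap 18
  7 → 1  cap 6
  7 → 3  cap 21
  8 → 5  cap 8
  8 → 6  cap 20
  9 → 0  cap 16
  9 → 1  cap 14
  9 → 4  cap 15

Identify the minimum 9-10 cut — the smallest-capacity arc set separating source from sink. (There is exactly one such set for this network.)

augment #1: 9→0→6→10 push 5
augment #2: 9→1→2→10 push 13
augment #3: 9→1→6→10 push 1
augment #4: 9→0→3→5→10 push 4
augment #5: 9→0→3→1→6→10 push 2
augment #6: 9→0→7→1→6→10 push 3
augment #7: 9→4→7→1→6→10 push 3
augment #8: 9→4→7→3→1→6→10 push 1
augment #9: 9→4→7→3→1→8→6→10 push 2
max flow = 34; residual-reachable set from 9 gives S-side
cut edges (S→T): {(0,6), (1,6), (1,8), (2,10), (5,10)} total cap 34

Min-cut arcs: {(0,6), (1,6), (1,8), (2,10), (5,10)} (total capacity 34)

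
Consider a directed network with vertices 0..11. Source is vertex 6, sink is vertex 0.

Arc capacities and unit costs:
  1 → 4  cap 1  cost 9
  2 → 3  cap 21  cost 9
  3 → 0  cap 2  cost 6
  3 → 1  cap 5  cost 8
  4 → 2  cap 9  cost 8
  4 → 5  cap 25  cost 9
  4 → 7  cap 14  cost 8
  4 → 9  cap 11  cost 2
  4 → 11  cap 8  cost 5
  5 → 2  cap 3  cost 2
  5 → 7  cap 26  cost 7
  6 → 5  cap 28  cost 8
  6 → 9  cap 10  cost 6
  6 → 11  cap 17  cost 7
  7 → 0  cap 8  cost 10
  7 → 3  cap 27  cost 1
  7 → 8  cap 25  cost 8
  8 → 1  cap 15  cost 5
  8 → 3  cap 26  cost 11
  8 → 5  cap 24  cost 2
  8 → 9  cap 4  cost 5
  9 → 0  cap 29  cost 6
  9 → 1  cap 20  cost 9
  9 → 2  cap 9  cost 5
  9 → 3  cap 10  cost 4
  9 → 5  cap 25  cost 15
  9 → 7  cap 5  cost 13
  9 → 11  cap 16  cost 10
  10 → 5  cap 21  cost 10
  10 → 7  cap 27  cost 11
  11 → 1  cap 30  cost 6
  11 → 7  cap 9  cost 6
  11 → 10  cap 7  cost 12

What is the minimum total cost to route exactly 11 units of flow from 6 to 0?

shortest-cost path #1: 6→9→0 push 10 @ unit cost 12 (adds 120)
shortest-cost path #2: 6→11→7→3→0 push 1 @ unit cost 20 (adds 20)
total cost = 140

Minimum cost for 11 units: 140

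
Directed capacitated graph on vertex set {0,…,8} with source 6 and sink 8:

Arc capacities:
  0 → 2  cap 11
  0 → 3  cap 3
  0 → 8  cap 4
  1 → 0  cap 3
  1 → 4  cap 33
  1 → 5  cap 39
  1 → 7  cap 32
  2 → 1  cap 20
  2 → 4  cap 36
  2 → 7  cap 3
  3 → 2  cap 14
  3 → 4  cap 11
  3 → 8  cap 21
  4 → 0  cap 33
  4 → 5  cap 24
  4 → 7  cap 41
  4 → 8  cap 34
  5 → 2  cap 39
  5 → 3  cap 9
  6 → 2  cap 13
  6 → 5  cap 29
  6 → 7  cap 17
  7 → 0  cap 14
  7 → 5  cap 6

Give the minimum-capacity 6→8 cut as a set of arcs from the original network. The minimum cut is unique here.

augment #1: 6→2→4→8 push 13
augment #2: 6→5→3→8 push 9
augment #3: 6→7→0→8 push 4
augment #4: 6→5→2→4→8 push 20
augment #5: 6→7→0→3→8 push 3
augment #6: 6→7→0→2→4→8 push 1
max flow = 50; residual-reachable set from 6 gives S-side
cut edges (S→T): {(0,3), (0,8), (4,8), (5,3)} total cap 50

Min-cut arcs: {(0,3), (0,8), (4,8), (5,3)} (total capacity 50)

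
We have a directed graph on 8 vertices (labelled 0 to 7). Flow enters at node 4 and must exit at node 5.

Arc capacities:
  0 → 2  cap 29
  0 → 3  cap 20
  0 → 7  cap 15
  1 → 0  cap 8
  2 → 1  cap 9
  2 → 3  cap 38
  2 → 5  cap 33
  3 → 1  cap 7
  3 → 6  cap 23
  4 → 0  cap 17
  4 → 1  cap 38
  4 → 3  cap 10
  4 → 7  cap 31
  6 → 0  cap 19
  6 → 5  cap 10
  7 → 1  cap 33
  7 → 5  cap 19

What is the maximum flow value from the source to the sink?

augment #1: 4→7→5 bottleneck 19, total now 19
augment #2: 4→0→2→5 bottleneck 17, total now 36
augment #3: 4→3→6→5 bottleneck 10, total now 46
augment #4: 4→1→0→2→5 bottleneck 8, total now 54

Maximum flow value: 54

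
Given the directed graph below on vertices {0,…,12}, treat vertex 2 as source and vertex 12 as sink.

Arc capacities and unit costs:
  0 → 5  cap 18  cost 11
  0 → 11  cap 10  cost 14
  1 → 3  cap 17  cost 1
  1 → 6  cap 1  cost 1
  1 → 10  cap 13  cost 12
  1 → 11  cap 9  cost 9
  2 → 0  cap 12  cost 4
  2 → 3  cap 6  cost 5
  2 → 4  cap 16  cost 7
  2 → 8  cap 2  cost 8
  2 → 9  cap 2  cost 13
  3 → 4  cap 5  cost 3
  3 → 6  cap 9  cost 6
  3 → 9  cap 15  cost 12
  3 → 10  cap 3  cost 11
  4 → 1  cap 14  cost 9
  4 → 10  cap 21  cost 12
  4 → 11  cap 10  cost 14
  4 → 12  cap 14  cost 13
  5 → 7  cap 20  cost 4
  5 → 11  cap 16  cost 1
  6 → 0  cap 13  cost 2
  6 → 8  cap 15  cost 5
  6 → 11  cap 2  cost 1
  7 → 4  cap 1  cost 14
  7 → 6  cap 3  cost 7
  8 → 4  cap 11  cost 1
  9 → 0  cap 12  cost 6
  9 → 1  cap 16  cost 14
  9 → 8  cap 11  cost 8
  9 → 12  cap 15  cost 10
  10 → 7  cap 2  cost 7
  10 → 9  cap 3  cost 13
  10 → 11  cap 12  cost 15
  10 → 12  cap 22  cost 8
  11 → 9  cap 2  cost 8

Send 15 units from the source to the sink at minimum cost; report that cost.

shortest-cost path #1: 2→4→12 push 14 @ unit cost 20 (adds 280)
shortest-cost path #2: 2→9→12 push 1 @ unit cost 23 (adds 23)
total cost = 303

Minimum cost for 15 units: 303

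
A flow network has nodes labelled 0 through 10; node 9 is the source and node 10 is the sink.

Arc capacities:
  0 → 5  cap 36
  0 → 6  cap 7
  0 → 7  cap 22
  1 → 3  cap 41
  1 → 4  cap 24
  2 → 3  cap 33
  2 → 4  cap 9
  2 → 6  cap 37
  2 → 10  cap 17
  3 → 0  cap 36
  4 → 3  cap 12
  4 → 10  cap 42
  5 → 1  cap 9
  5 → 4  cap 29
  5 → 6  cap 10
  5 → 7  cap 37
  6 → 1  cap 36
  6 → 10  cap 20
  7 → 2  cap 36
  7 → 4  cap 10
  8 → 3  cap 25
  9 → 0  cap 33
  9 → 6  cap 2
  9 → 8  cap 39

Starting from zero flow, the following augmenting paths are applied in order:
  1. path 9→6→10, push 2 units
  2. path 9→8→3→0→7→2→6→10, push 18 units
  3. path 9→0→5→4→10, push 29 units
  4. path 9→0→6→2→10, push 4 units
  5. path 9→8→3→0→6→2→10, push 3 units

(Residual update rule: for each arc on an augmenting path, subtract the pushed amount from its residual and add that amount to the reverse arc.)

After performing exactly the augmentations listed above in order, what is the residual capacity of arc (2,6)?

after path 1 (9→6→10, push 2): res(2,6)=37
after path 2 (9→8→3→0→7→2→6→10, push 18): res(2,6)=19
after path 3 (9→0→5→4→10, push 29): res(2,6)=19
after path 4 (9→0→6→2→10, push 4): res(2,6)=23
after path 5 (9→8→3→0→6→2→10, push 3): res(2,6)=26

Residual capacity of (2,6): 26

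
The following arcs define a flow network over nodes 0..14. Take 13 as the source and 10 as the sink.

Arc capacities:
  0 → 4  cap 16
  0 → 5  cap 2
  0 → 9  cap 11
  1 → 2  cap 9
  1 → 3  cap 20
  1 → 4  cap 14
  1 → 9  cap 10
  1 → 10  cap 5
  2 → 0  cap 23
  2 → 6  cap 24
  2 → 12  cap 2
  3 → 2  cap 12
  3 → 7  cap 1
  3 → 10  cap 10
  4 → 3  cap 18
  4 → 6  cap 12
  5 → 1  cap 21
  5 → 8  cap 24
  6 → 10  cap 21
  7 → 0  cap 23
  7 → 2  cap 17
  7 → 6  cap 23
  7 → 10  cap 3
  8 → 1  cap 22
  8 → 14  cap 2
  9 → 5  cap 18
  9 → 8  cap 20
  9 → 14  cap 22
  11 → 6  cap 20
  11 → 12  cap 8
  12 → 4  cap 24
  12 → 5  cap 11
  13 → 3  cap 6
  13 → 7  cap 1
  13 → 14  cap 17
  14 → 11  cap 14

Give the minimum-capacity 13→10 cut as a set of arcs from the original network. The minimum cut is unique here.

Min-cut arcs: {(13,3), (13,7), (14,11)} (total capacity 21)

augment #1: 13→3→10 push 6
augment #2: 13→7→10 push 1
augment #3: 13→14→11→6→10 push 14
max flow = 21; residual-reachable set from 13 gives S-side
cut edges (S→T): {(13,3), (13,7), (14,11)} total cap 21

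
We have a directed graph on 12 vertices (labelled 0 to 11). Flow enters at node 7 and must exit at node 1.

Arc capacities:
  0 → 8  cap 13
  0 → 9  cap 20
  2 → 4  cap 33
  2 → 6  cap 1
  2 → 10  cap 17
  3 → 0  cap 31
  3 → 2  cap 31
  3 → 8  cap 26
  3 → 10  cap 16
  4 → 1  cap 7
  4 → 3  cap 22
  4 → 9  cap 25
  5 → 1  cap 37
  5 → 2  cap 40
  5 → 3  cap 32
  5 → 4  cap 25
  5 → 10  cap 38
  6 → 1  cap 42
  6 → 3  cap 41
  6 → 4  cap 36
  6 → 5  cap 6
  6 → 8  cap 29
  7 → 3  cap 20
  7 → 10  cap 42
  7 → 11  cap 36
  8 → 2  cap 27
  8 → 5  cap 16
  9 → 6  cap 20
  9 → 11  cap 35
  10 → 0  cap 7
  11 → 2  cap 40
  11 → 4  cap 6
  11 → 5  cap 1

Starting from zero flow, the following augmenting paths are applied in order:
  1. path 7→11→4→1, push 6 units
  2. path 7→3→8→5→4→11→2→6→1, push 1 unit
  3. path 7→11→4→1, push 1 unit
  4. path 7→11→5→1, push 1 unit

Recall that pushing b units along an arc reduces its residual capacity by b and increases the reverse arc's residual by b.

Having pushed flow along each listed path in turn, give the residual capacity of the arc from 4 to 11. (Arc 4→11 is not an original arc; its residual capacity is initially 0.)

after path 1 (7→11→4→1, push 6): res(4,11)=6
after path 2 (7→3→8→5→4→11→2→6→1, push 1): res(4,11)=5
after path 3 (7→11→4→1, push 1): res(4,11)=6
after path 4 (7→11→5→1, push 1): res(4,11)=6

Residual capacity of (4,11): 6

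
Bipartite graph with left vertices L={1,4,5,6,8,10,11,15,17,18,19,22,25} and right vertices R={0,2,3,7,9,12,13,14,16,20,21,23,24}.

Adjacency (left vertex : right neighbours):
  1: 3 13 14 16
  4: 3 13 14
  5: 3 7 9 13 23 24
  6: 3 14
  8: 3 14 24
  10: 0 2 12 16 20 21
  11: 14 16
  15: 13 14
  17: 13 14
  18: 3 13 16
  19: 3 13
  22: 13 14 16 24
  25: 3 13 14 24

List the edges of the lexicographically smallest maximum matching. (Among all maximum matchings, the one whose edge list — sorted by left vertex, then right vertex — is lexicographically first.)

Lex-smallest maximum matching: {(1,3), (4,13), (5,7), (6,14), (8,24), (10,0), (11,16)}

|M| = 7 (so the lex-smallest maximum matching has 7 edges)
process left vertices in ascending order; for each, take the smallest-labelled available neighbour that still permits 7 edges overall, or leave it unmatched if none does
lex-smallest matching: {1-3, 4-13, 5-7, 6-14, 8-24, 10-0, 11-16}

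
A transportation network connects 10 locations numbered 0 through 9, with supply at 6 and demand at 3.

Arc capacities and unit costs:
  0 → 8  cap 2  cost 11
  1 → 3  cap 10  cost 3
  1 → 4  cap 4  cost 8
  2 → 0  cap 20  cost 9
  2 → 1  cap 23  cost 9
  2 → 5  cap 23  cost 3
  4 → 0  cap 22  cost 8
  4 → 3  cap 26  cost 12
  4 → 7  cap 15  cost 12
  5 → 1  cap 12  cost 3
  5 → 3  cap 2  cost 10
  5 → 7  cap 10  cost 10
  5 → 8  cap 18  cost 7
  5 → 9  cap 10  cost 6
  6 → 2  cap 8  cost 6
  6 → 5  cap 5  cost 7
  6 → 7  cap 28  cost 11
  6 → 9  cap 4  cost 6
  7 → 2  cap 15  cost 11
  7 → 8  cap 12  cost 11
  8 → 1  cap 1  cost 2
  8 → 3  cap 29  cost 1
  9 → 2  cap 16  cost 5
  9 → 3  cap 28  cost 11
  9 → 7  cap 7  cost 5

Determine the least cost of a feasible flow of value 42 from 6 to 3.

Minimum cost for 42 units: 964

shortest-cost path #1: 6→5→1→3 push 5 @ unit cost 13 (adds 65)
shortest-cost path #2: 6→2→5→1→3 push 5 @ unit cost 15 (adds 75)
shortest-cost path #3: 6→9→3 push 4 @ unit cost 17 (adds 68)
shortest-cost path #4: 6→2→5→8→3 push 3 @ unit cost 17 (adds 51)
shortest-cost path #5: 6→7→8→3 push 12 @ unit cost 23 (adds 276)
shortest-cost path #6: 6→7→2→5→8→3 push 13 @ unit cost 33 (adds 429)
total cost = 964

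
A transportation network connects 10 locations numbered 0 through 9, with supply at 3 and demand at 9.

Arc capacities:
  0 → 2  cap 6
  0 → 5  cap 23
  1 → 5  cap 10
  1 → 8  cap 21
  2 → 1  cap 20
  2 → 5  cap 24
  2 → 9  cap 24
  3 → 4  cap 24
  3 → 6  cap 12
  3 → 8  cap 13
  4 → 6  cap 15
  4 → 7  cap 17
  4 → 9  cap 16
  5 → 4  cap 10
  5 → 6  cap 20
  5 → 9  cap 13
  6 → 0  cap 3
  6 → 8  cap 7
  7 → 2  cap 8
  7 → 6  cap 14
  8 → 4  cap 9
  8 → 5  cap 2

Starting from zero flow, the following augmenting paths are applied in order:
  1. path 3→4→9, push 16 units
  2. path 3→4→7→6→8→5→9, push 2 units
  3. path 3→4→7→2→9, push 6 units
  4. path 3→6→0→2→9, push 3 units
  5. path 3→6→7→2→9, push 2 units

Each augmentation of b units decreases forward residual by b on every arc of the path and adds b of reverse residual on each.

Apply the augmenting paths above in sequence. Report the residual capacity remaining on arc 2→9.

Residual capacity of (2,9): 13

after path 1 (3→4→9, push 16): res(2,9)=24
after path 2 (3→4→7→6→8→5→9, push 2): res(2,9)=24
after path 3 (3→4→7→2→9, push 6): res(2,9)=18
after path 4 (3→6→0→2→9, push 3): res(2,9)=15
after path 5 (3→6→7→2→9, push 2): res(2,9)=13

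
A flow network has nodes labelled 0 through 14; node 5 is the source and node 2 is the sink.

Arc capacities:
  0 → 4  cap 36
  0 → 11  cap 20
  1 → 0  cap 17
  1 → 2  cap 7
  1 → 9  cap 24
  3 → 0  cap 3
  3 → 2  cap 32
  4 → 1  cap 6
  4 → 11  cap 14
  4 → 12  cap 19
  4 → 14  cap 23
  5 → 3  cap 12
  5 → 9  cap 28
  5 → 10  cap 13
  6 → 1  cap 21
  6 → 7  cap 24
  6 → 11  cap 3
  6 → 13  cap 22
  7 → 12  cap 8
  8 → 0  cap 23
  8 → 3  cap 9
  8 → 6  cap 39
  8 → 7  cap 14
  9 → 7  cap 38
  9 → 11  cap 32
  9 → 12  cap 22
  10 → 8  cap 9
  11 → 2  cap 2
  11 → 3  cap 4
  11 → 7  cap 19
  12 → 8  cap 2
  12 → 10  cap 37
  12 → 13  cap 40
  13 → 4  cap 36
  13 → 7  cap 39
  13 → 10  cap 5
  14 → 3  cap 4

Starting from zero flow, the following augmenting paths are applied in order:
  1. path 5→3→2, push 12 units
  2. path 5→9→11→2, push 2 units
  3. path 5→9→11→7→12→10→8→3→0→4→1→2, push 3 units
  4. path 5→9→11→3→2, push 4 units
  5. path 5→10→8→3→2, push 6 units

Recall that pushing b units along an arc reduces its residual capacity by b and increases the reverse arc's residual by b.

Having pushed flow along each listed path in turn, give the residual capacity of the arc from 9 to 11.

after path 1 (5→3→2, push 12): res(9,11)=32
after path 2 (5→9→11→2, push 2): res(9,11)=30
after path 3 (5→9→11→7→12→10→8→3→0→4→1→2, push 3): res(9,11)=27
after path 4 (5→9→11→3→2, push 4): res(9,11)=23
after path 5 (5→10→8→3→2, push 6): res(9,11)=23

Residual capacity of (9,11): 23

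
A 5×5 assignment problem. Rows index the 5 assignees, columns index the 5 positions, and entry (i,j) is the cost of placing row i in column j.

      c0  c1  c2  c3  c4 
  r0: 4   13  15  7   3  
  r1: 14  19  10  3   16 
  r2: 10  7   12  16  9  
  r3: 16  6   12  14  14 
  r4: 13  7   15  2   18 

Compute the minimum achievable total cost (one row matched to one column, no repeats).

Minimum assignment cost: 31

one of 2 optimal assignments: row0→col0 (cost 4), row1→col2 (cost 10), row2→col4 (cost 9), row3→col1 (cost 6), row4→col3 (cost 2)
total = 4 + 10 + 9 + 6 + 2 = 31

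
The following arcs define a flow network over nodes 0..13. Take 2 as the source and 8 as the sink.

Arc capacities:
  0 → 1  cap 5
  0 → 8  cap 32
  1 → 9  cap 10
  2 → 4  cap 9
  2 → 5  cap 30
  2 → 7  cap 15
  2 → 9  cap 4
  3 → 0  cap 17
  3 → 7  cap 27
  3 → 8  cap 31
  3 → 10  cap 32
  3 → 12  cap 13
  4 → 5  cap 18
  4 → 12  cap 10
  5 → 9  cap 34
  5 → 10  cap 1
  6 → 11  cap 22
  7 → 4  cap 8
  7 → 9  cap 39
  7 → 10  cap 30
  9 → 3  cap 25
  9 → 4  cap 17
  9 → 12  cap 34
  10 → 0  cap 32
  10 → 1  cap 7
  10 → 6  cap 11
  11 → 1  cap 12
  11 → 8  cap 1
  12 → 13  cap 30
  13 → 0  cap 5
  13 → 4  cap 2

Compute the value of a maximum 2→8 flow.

augment #1: 2→9→3→8 bottleneck 4, total now 4
augment #2: 2→5→9→3→8 bottleneck 21, total now 25
augment #3: 2→5→10→0→8 bottleneck 1, total now 26
augment #4: 2→7→10→0→8 bottleneck 15, total now 41
augment #5: 2→4→12→13→0→8 bottleneck 5, total now 46

Maximum flow value: 46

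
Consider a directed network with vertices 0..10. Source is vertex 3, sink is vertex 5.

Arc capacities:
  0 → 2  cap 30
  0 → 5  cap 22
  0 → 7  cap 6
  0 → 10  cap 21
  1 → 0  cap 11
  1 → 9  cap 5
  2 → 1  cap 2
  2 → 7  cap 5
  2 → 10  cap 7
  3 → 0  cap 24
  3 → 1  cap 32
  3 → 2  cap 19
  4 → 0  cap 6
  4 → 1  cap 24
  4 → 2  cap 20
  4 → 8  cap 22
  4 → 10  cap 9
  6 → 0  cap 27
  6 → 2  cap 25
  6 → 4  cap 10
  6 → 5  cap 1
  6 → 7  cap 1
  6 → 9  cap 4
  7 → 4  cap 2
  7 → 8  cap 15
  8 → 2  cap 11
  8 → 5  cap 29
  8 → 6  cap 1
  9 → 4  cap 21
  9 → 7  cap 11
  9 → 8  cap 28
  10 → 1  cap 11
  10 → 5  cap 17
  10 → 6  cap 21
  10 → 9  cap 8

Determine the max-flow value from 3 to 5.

Maximum flow value: 52

augment #1: 3→0→5 bottleneck 22, total now 22
augment #2: 3→0→10→5 bottleneck 2, total now 24
augment #3: 3→2→10→5 bottleneck 7, total now 31
augment #4: 3→1→0→10→5 bottleneck 8, total now 39
augment #5: 3→1→9→8→5 bottleneck 5, total now 44
augment #6: 3→2→7→8→5 bottleneck 5, total now 49
augment #7: 3→1→0→7→8→5 bottleneck 3, total now 52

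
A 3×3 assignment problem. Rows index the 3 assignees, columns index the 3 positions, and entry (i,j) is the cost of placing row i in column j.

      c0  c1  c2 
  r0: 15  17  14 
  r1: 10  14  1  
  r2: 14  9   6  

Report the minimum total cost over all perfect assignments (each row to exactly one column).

Minimum assignment cost: 25

optimal assignment: row0→col0 (cost 15), row1→col2 (cost 1), row2→col1 (cost 9)
total = 15 + 1 + 9 = 25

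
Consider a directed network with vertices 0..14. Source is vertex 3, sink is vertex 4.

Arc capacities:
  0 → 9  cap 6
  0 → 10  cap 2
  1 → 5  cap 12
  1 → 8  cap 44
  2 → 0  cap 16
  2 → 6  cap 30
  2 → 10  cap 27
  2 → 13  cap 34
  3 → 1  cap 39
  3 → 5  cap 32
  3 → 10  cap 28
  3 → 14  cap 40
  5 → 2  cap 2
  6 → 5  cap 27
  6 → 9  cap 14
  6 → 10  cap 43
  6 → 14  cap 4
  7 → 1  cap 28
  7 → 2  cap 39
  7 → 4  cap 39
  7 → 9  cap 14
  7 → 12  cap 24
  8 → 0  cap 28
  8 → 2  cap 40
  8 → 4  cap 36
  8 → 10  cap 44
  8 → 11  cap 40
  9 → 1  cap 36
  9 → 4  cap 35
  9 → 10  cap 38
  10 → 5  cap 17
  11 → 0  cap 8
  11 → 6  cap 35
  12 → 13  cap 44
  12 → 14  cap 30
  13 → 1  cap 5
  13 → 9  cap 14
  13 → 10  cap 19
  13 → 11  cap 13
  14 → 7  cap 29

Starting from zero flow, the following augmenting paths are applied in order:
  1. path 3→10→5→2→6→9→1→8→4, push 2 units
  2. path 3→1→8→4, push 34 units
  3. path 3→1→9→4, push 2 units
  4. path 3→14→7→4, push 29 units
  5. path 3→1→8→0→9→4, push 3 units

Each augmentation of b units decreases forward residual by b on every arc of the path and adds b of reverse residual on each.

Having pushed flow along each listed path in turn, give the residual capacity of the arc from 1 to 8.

Residual capacity of (1,8): 5

after path 1 (3→10→5→2→6→9→1→8→4, push 2): res(1,8)=42
after path 2 (3→1→8→4, push 34): res(1,8)=8
after path 3 (3→1→9→4, push 2): res(1,8)=8
after path 4 (3→14→7→4, push 29): res(1,8)=8
after path 5 (3→1→8→0→9→4, push 3): res(1,8)=5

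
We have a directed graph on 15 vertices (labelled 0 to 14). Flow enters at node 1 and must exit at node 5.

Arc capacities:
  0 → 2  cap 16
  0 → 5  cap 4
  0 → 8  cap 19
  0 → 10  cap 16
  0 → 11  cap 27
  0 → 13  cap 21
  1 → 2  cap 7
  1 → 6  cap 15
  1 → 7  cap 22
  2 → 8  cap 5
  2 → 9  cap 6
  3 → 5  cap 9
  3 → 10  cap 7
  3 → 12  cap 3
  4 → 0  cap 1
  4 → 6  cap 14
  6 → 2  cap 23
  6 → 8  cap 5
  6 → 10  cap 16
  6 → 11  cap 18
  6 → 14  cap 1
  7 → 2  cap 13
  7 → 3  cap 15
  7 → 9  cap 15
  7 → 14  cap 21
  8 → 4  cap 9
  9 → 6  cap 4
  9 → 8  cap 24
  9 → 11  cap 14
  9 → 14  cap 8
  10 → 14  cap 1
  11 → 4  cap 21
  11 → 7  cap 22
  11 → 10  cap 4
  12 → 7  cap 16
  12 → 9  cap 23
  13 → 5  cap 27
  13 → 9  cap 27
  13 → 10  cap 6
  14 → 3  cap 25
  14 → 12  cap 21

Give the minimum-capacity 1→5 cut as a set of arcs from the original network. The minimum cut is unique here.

Min-cut arcs: {(3,5), (4,0)} (total capacity 10)

augment #1: 1→7→3→5 push 9
augment #2: 1→2→8→4→0→5 push 1
max flow = 10; residual-reachable set from 1 gives S-side
cut edges (S→T): {(3,5), (4,0)} total cap 10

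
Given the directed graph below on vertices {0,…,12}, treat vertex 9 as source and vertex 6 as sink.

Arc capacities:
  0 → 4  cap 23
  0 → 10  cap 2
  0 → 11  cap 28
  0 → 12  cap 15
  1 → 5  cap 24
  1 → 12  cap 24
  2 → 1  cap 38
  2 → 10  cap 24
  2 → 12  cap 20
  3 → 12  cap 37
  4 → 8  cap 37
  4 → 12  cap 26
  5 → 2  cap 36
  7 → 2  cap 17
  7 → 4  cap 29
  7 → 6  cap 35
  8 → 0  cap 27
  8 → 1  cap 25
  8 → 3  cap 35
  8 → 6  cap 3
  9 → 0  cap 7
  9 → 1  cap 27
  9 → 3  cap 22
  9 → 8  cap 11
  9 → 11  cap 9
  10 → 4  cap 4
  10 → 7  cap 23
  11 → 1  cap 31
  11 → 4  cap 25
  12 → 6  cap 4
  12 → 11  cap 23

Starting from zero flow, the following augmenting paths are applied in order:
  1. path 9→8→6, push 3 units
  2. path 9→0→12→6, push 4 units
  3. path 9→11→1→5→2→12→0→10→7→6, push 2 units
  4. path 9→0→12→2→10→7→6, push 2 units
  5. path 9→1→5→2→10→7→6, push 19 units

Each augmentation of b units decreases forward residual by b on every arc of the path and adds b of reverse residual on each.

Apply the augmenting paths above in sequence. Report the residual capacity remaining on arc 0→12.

after path 1 (9→8→6, push 3): res(0,12)=15
after path 2 (9→0→12→6, push 4): res(0,12)=11
after path 3 (9→11→1→5→2→12→0→10→7→6, push 2): res(0,12)=13
after path 4 (9→0→12→2→10→7→6, push 2): res(0,12)=11
after path 5 (9→1→5→2→10→7→6, push 19): res(0,12)=11

Residual capacity of (0,12): 11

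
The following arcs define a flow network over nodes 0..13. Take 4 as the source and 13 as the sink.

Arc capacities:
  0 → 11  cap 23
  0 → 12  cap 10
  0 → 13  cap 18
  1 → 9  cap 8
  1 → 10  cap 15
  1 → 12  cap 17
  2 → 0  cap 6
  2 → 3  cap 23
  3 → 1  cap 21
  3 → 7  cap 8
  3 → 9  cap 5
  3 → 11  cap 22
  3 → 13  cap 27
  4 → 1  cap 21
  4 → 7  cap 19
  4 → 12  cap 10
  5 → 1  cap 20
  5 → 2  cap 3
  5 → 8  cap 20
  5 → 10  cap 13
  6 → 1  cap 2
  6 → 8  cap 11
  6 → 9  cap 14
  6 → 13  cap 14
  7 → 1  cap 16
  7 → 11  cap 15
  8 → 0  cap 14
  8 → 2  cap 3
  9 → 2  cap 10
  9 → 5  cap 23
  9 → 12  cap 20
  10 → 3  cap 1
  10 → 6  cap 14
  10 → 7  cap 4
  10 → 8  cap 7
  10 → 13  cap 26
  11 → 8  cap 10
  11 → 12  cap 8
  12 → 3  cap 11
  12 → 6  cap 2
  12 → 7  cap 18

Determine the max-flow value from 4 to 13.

augment #1: 4→1→10→13 bottleneck 15, total now 15
augment #2: 4→12→3→13 bottleneck 10, total now 25
augment #3: 4→1→12→3→13 bottleneck 1, total now 26
augment #4: 4→1→12→6→13 bottleneck 2, total now 28
augment #5: 4→1→9→2→0→13 bottleneck 3, total now 31
augment #6: 4→7→11→8→0→13 bottleneck 10, total now 41
augment #7: 4→7→1→9→2→0→13 bottleneck 3, total now 44
augment #8: 4→7→1→9→2→3→13 bottleneck 2, total now 46

Maximum flow value: 46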